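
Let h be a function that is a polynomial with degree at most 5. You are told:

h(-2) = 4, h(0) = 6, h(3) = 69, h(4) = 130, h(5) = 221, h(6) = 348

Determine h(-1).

5

Write h(t) = at^5 + bt^4 + ct³ + dt² + et + p; the 6 given values yield a linear system in the 6 coefficients.
Solving, the top 2 coefficients vanish, and h(t) = t³ + 3t² + 3t + 6.
Then h(-1) = 5.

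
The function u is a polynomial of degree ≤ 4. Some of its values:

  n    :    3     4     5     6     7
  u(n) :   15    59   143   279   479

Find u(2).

-1

First differences: 44, 84, 136, 200. Second differences: 40, 52, 64. Third differences: 12, 12.
Level-3 differences are constant, so u has degree 3.
Fitting a degree-3 polynomial gives u(n) = 2n³ - 4n² - 2n + 3.
Then u(2) = -1.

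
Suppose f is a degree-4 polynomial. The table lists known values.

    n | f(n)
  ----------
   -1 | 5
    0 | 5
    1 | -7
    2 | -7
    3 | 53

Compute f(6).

Write f(n) = an^4 + bn³ + cn² + dn + e; the 5 given values yield a linear system in the 5 coefficients.
Solving, f(n) = n^4 + 2n³ - 7n² - 8n + 5.
Then f(6) = 1433.

1433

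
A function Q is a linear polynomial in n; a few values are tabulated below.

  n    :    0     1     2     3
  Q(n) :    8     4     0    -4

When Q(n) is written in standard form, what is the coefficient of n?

Write Q(n) = an + b; the 4 given values yield a linear system in the 2 coefficients.
Solving, Q(n) = -4n + 8.
The coefficient of n is -4.

-4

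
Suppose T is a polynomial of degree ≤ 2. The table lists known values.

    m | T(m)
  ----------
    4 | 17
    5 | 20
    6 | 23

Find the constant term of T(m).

5

First differences: 3, 3.
Level-1 differences are constant, so T has degree 1.
Fitting a degree-1 polynomial gives T(m) = 3m + 5.
The constant term is T(0) = 5.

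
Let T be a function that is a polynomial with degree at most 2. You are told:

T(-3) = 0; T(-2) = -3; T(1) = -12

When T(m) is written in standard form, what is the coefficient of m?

-3

Write T(m) = am² + bm + c; the 3 given values yield a linear system in the 3 coefficients.
Solving, the leading coefficient vanishes, and T(m) = -3m - 9.
The coefficient of m is -3.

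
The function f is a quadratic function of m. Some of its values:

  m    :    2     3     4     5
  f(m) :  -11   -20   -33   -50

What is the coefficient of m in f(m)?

1

First differences: -9, -13, -17. Second differences: -4, -4.
Level-2 differences are constant, so f has degree 2.
Fitting a degree-2 polynomial gives f(m) = -2m² + m - 5.
The coefficient of m is 1.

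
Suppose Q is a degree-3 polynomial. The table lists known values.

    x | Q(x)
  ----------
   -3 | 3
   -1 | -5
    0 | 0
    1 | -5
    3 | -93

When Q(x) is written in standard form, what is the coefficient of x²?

Write Q(x) = ax³ + bx² + cx + d; the 5 given values yield a linear system in the 4 coefficients.
Solving, Q(x) = -2x³ - 5x² + 2x.
The coefficient of x² is -5.

-5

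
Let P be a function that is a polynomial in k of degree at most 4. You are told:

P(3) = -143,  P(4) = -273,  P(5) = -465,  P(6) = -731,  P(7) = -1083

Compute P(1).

First differences: -130, -192, -266, -352. Second differences: -62, -74, -86. Third differences: -12, -12.
Level-3 differences are constant, so P has degree 3.
Fitting a degree-3 polynomial gives P(k) = -2k³ - 7k² - 7k - 5.
Then P(1) = -21.

-21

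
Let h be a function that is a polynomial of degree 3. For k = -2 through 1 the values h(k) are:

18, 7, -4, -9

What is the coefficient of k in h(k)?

Write h(k) = ak³ + bk² + ck + d; the 4 given values yield a linear system in the 4 coefficients.
Solving, h(k) = k³ + 3k² - 9k - 4.
The coefficient of k is -9.

-9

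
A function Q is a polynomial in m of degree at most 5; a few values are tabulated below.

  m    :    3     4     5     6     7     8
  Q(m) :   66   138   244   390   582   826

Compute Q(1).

0

First differences: 72, 106, 146, 192, 244. Second differences: 34, 40, 46, 52. Third differences: 6, 6, 6.
Level-3 differences are constant, so Q has degree 3.
Fitting a degree-3 polynomial gives Q(m) = m³ + 5m² - 6.
Then Q(1) = 0.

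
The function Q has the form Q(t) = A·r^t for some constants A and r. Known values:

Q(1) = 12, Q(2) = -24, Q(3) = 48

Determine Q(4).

Consecutive ratio: -24/12 = -2, and 48/(-24) = -2, so r = -2.
Then A·(-2)^1 = 12 gives A = -6, and Q(t) = -6·(-2)^t.
Q(4) = -6·(-2)^4 = -96.

-96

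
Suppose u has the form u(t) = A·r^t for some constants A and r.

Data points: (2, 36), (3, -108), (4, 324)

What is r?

-3

Consecutive ratio: -108/36 = -3, and 324/(-108) = -3, so r = -3.
Then A·(-3)^2 = 36 gives A = 4, and u(t) = 4·(-3)^t.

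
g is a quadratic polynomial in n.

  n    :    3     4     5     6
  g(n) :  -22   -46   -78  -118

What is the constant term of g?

2

Write g(n) = an² + bn + c; the 4 given values yield a linear system in the 3 coefficients.
Solving, g(n) = -4n² + 4n + 2.
The constant term is g(0) = 2.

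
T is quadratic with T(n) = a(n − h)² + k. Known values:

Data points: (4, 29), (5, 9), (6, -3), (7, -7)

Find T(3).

First differences -20, -12, -4; second difference 8 = 2a, so a = 4.
Expanding, the n-coefficient is −2ah = -8h; matching it to the data gives h = 7, and then k = -7.
So T(n) = 4(n − 7)² − 7.
T(3) = 4·(-4)² − 7 = 57.

57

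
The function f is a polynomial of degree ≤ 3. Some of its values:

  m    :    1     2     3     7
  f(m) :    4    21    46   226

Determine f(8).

Write f(m) = am³ + bm² + cm + d; the 4 given values yield a linear system in the 4 coefficients.
Solving, the leading coefficient vanishes, and f(m) = 4m² + 5m - 5.
Then f(8) = 291.

291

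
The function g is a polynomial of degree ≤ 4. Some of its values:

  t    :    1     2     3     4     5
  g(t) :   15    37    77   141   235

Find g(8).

757

First differences: 22, 40, 64, 94. Second differences: 18, 24, 30. Third differences: 6, 6.
Level-3 differences are constant, so g has degree 3.
Fitting a degree-3 polynomial gives g(t) = t³ + 3t² + 6t + 5.
Then g(8) = 757.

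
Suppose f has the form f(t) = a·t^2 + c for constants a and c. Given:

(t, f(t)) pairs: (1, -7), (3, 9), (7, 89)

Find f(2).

From f(1) = -7 and f(3) = 9: 1a + c = -7 and 9a + c = 9.
Subtracting: 8a = 16, so a = 2; then c = -7 − 2·1 = -9.
So f(t) = 2t² − 9, and f(2) = -1.

-1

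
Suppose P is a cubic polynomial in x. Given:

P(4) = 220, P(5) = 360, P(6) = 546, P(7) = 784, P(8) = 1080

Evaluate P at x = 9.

Write P(x) = ax³ + bx² + cx + d; the 5 given values yield a linear system in the 4 coefficients.
Solving, P(x) = x³ + 8x² + 7x.
Then P(9) = 1440.

1440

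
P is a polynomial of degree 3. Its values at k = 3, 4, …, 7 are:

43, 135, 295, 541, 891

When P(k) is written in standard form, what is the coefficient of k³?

3

First differences: 92, 160, 246, 350. Second differences: 68, 86, 104. Third differences: 18, 18.
Level-3 differences are constant, so P has degree 3.
Fitting a degree-3 polynomial gives P(k) = 3k³ - 2k² - 5k - 5.
The coefficient of k³ is 3.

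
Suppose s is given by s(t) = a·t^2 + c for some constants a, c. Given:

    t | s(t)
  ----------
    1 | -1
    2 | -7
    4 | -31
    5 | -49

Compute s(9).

-161

From s(1) = -1 and s(2) = -7: 1a + c = -1 and 4a + c = -7.
Subtracting: 3a = -6, so a = -2; then c = -1 − (-2)·1 = 1.
So s(t) = -2t² + 1, and s(9) = -161.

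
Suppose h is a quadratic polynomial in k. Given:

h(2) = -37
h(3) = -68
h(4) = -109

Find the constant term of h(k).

Write h(k) = ak² + bk + c; the 3 given values yield a linear system in the 3 coefficients.
Solving, h(k) = -5k² - 6k - 5.
The constant term is h(0) = -5.

-5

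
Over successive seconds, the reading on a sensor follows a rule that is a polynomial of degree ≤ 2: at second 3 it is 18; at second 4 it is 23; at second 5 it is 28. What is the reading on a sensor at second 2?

13

Write the value at k as P(k).
First differences: 5, 5.
Level-1 differences are constant, so P has degree 1.
Fitting a degree-1 polynomial gives P(k) = 5k + 3.
Then P(2) = 13.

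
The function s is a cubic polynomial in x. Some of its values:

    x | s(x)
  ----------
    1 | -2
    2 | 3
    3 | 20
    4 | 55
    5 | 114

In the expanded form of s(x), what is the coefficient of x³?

1

First differences: 5, 17, 35, 59. Second differences: 12, 18, 24. Third differences: 6, 6.
Level-3 differences are constant, so s has degree 3.
Fitting a degree-3 polynomial gives s(x) = x³ - 2x - 1.
The coefficient of x³ is 1.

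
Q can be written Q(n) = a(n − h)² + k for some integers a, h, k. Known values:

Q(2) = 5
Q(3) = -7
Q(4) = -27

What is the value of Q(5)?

First differences -12, -20; second difference -8 = 2a, so a = -4.
Expanding, the n-coefficient is −2ah = 8h; matching it to the data gives h = 1, and then k = 9.
So Q(n) = -4(n − 1)² + 9.
Q(5) = -4·4² + 9 = -55.

-55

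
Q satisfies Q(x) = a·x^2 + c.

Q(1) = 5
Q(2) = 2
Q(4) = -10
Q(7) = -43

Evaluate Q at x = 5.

-19

From Q(1) = 5 and Q(2) = 2: 1a + c = 5 and 4a + c = 2.
Subtracting: 3a = -3, so a = -1; then c = 5 − (-1)·1 = 6.
So Q(x) = -1x² + 6, and Q(5) = -19.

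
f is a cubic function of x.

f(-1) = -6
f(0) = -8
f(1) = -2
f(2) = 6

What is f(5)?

Write f(x) = ax³ + bx² + cx + d; the 4 given values yield a linear system in the 4 coefficients.
Solving, f(x) = -x³ + 4x² + 3x - 8.
Then f(5) = -18.

-18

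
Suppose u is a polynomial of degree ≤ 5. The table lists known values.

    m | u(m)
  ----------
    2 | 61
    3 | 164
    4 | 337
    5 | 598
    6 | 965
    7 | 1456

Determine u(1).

First differences: 103, 173, 261, 367, 491. Second differences: 70, 88, 106, 124. Third differences: 18, 18, 18.
Level-3 differences are constant, so u has degree 3.
Fitting a degree-3 polynomial gives u(m) = 3m³ + 8m² + 6m - 7.
Then u(1) = 10.

10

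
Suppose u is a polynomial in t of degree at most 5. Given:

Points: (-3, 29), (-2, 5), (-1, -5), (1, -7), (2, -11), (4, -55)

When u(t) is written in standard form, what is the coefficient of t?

0

Write u(t) = at^5 + bt^4 + ct³ + dt² + et + p; the 6 given values yield a linear system in the 6 coefficients.
Solving, the top 2 coefficients vanish, and u(t) = -t³ + t² - 7.
The coefficient of t is 0.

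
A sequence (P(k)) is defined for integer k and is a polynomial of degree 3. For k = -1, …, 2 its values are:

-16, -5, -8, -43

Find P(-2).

-23

Write P(k) = ak³ + bk² + ck + d; the 4 given values yield a linear system in the 4 coefficients.
Solving, P(k) = -3k³ - 7k² + 7k - 5.
Then P(-2) = -23.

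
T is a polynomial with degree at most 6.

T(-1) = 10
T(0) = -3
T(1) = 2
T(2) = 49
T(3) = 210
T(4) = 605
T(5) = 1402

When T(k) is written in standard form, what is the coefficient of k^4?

First differences: -13, 5, 47, 161, 395, 797. Second differences: 18, 42, 114, 234, 402. Third differences: 24, 72, 120, 168. Fourth differences: 48, 48, 48.
Level-4 differences are constant, so T has degree 4.
Fitting a degree-4 polynomial gives T(k) = 2k^4 + 7k² - 4k - 3.
The coefficient of k^4 is 2.

2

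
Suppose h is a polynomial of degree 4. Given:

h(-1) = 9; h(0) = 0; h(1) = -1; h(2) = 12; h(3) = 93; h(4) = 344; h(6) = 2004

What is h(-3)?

Write h(n) = an^4 + bn³ + cn² + dn + e; the 7 given values yield a linear system in the 5 coefficients.
Solving, h(n) = 2n^4 - 3n³ + 2n² - 2n.
Then h(-3) = 267.

267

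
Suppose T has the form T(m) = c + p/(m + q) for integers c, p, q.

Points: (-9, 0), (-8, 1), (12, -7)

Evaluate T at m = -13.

-2

(T(m) − c)(m + q) = p for each data point; the three points give a linear system in c and q, then p follows.
Solving: c = -5, q = 3, p = -30, so T(m) = -5 − 30/(m + 3).
Then T(-13) = -5 − 30/(-10) = -2.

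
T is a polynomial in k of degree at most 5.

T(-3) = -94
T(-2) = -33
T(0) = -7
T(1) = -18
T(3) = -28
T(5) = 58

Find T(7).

Write T(k) = ak^5 + bk^4 + ck³ + dk² + ek + p; the 6 given values yield a linear system in the 6 coefficients.
Solving, the top 2 coefficients vanish, and T(k) = 2k³ - 6k² - 7k - 7.
Then T(7) = 336.

336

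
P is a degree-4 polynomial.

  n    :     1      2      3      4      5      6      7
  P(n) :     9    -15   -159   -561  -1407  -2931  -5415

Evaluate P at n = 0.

3

First differences: -24, -144, -402, -846, -1524, -2484. Second differences: -120, -258, -444, -678, -960. Third differences: -138, -186, -234, -282. Fourth differences: -48, -48, -48.
Level-4 differences are constant, so P has degree 4.
Fitting a degree-4 polynomial gives P(n) = -2n^4 - 3n³ + 8n² + 3n + 3.
Then P(0) = 3.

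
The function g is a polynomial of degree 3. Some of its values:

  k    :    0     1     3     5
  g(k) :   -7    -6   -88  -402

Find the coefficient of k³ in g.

Write g(k) = ak³ + bk² + ck + d; the 4 given values yield a linear system in the 4 coefficients.
Solving, g(k) = -3k³ - 2k² + 6k - 7.
The coefficient of k³ is -3.

-3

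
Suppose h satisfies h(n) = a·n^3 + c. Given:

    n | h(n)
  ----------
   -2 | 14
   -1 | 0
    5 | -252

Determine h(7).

-688

From h(-2) = 14 and h(-1) = 0: -8a + c = 14 and -1a + c = 0.
Subtracting: 7a = -14, so a = -2; then c = 14 − (-2)·(-8) = -2.
So h(n) = -2n³ − 2, and h(7) = -688.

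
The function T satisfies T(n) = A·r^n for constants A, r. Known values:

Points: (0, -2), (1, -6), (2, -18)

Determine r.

Consecutive ratio: -6/(-2) = 3, and -18/(-6) = 3, so r = 3.
Then A·3^0 = -2 gives A = -2, and T(n) = -2·3^n.

3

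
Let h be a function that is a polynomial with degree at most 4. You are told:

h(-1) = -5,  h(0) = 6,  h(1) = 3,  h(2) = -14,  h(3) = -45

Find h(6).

-222

First differences: 11, -3, -17, -31. Second differences: -14, -14, -14.
Level-2 differences are constant, so h has degree 2.
Fitting a degree-2 polynomial gives h(x) = -7x² + 4x + 6.
Then h(6) = -222.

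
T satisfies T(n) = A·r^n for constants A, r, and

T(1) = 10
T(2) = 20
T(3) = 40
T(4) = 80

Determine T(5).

Consecutive ratio: 20/10 = 2, and 40/20 = 2, so r = 2.
Then A·2^1 = 10 gives A = 5, and T(n) = 5·2^n.
T(5) = 5·2^5 = 160.

160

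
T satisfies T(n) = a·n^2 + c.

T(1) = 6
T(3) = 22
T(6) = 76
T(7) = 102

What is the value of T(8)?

132

From T(1) = 6 and T(3) = 22: 1a + c = 6 and 9a + c = 22.
Subtracting: 8a = 16, so a = 2; then c = 6 − 2·1 = 4.
So T(n) = 2n² + 4, and T(8) = 132.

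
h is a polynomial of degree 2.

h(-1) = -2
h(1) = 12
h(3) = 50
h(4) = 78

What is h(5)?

112

Write h(t) = at² + bt + c; the 4 given values yield a linear system in the 3 coefficients.
Solving, h(t) = 3t² + 7t + 2.
Then h(5) = 112.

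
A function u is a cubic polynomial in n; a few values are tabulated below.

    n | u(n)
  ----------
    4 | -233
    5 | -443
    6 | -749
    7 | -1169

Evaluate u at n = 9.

-2423

Write u(n) = an³ + bn² + cn + d; the 4 given values yield a linear system in the 4 coefficients.
Solving, u(n) = -3n³ - 3n² + 7.
Then u(9) = -2423.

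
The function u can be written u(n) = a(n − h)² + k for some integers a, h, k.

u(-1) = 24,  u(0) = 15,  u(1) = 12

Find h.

First differences -9, -3; second difference 6 = 2a, so a = 3.
Expanding, the n-coefficient is −2ah = -6h; matching it to the data gives h = 1, and then k = 12.
So u(n) = 3(n − 1)² + 12.
Hence h = 1.

1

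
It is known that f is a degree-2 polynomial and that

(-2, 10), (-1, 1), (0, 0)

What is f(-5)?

Write f(m) = am² + bm + c; the 3 given values yield a linear system in the 3 coefficients.
Solving, f(m) = 4m² + 3m.
Then f(-5) = 85.

85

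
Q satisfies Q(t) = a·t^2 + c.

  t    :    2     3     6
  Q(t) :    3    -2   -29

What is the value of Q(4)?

From Q(2) = 3 and Q(3) = -2: 4a + c = 3 and 9a + c = -2.
Subtracting: 5a = -5, so a = -1; then c = 3 − (-1)·4 = 7.
So Q(t) = -1t² + 7, and Q(4) = -9.

-9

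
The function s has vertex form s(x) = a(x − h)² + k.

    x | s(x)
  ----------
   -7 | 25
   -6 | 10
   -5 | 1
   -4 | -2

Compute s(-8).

46

First differences -15, -9, -3; second difference 6 = 2a, so a = 3.
Expanding, the x-coefficient is −2ah = -6h; matching it to the data gives h = -4, and then k = -2.
So s(x) = 3(x + 4)² − 2.
s(-8) = 3·(-4)² − 2 = 46.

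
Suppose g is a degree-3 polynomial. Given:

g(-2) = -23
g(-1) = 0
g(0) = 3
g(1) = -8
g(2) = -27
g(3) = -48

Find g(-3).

First differences: 23, 3, -11, -19, -21. Second differences: -20, -14, -8, -2. Third differences: 6, 6, 6.
Level-3 differences are constant, so g has degree 3.
Fitting a degree-3 polynomial gives g(x) = x³ - 7x² - 5x + 3.
Then g(-3) = -72.

-72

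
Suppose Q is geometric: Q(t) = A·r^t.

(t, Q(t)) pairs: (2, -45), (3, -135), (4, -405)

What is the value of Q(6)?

-3645

Consecutive ratio: -135/(-45) = 3, and -405/(-135) = 3, so r = 3.
Then A·3^2 = -45 gives A = -5, and Q(t) = -5·3^t.
Q(6) = -5·3^6 = -3645.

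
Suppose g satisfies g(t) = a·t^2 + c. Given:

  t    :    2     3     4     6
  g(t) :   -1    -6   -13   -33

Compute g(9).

-78

From g(2) = -1 and g(3) = -6: 4a + c = -1 and 9a + c = -6.
Subtracting: 5a = -5, so a = -1; then c = -1 − (-1)·4 = 3.
So g(t) = -1t² + 3, and g(9) = -78.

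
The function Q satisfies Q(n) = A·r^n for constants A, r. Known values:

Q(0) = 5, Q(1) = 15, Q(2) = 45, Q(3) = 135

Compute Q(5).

1215

Consecutive ratio: 15/5 = 3, and 45/15 = 3, so r = 3.
Then A·3^0 = 5 gives A = 5, and Q(n) = 5·3^n.
Q(5) = 5·3^5 = 1215.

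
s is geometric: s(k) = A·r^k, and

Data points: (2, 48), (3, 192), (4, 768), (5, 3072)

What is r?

Consecutive ratio: 192/48 = 4, and 768/192 = 4, so r = 4.
Then A·4^2 = 48 gives A = 3, and s(k) = 3·4^k.

4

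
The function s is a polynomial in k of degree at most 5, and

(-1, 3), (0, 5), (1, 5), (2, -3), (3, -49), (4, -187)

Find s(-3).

-103

First differences: 2, 0, -8, -46, -138. Second differences: -2, -8, -38, -92. Third differences: -6, -30, -54. Fourth differences: -24, -24.
Level-4 differences are constant, so s has degree 4.
Fitting a degree-4 polynomial gives s(k) = -k^4 + k³ + 5.
Then s(-3) = -103.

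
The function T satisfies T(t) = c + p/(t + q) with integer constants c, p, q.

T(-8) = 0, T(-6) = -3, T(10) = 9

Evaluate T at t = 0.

(T(t) − c)(t + q) = p for each data point; the three points give a linear system in c and q, then p follows.
Solving: c = 6, q = 2, p = 36, so T(t) = 6 + 36/(t + 2).
Then T(0) = 6 + 36/2 = 24.

24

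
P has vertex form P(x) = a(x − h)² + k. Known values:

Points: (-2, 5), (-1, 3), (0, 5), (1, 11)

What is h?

-1

First differences -2, 2, 6; second difference 4 = 2a, so a = 2.
Expanding, the x-coefficient is −2ah = -4h; matching it to the data gives h = -1, and then k = 3.
So P(x) = 2(x + 1)² + 3.
Hence h = -1.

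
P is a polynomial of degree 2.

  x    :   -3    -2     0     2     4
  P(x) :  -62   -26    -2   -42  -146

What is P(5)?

Write P(x) = ax² + bx + c; the 5 given values yield a linear system in the 3 coefficients.
Solving, P(x) = -8x² - 4x - 2.
Then P(5) = -222.

-222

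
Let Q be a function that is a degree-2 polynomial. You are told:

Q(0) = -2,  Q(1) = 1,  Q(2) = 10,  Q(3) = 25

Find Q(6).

First differences: 3, 9, 15. Second differences: 6, 6.
Level-2 differences are constant, so Q has degree 2.
Fitting a degree-2 polynomial gives Q(m) = 3m² - 2.
Then Q(6) = 106.

106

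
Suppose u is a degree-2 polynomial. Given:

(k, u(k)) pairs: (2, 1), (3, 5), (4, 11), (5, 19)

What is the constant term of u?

First differences: 4, 6, 8. Second differences: 2, 2.
Level-2 differences are constant, so u has degree 2.
Fitting a degree-2 polynomial gives u(k) = k² - k - 1.
The constant term is u(0) = -1.

-1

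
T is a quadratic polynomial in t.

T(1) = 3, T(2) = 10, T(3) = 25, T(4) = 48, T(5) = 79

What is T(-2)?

30

Write T(t) = at² + bt + c; the 5 given values yield a linear system in the 3 coefficients.
Solving, T(t) = 4t² - 5t + 4.
Then T(-2) = 30.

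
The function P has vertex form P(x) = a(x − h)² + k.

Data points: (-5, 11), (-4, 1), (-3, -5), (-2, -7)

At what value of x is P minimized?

-2

First differences -10, -6, -2; second difference 4 = 2a, so a = 2.
Expanding, the x-coefficient is −2ah = -4h; matching it to the data gives h = -2, and then k = -7.
So P(x) = 2(x + 2)² − 7.
Hence h = -2.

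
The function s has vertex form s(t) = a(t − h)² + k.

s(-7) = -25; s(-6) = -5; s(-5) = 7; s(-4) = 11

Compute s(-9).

First differences 20, 12, 4; second difference -8 = 2a, so a = -4.
Expanding, the t-coefficient is −2ah = 8h; matching it to the data gives h = -4, and then k = 11.
So s(t) = -4(t + 4)² + 11.
s(-9) = -4·(-5)² + 11 = -89.

-89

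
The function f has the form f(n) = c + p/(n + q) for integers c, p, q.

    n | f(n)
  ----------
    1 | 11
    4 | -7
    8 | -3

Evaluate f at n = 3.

-13

(f(n) − c)(n + q) = p for each data point; the three points give a linear system in c and q, then p follows.
Solving: c = -1, q = -2, p = -12, so f(n) = -1 − 12/(n − 2).
Then f(3) = -1 − 12/1 = -13.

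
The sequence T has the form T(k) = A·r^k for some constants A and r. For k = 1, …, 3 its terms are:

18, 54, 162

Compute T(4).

486

Consecutive ratio: 54/18 = 3, and 162/54 = 3, so r = 3.
Then A·3^1 = 18 gives A = 6, and T(k) = 6·3^k.
T(4) = 6·3^4 = 486.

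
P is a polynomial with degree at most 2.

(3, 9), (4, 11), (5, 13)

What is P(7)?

17

First differences: 2, 2.
Level-1 differences are constant, so P has degree 1.
Fitting a degree-1 polynomial gives P(k) = 2k + 3.
Then P(7) = 17.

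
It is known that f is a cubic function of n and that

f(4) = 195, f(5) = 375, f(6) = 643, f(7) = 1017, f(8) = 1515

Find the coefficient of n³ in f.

First differences: 180, 268, 374, 498. Second differences: 88, 106, 124. Third differences: 18, 18.
Level-3 differences are constant, so f has degree 3.
Fitting a degree-3 polynomial gives f(n) = 3n³ - n² + 6n - 5.
The coefficient of n³ is 3.

3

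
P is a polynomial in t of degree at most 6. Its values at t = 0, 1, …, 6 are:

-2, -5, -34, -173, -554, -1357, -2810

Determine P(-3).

First differences: -3, -29, -139, -381, -803, -1453. Second differences: -26, -110, -242, -422, -650. Third differences: -84, -132, -180, -228. Fourth differences: -48, -48, -48.
Level-4 differences are constant, so P has degree 4.
Fitting a degree-4 polynomial gives P(t) = -2t^4 - 2t³ + 7t² - 6t - 2.
Then P(-3) = -29.

-29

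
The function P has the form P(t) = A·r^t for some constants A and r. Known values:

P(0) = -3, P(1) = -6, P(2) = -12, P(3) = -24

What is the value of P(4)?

-48

Consecutive ratio: -6/(-3) = 2, and -12/(-6) = 2, so r = 2.
Then A·2^0 = -3 gives A = -3, and P(t) = -3·2^t.
P(4) = -3·2^4 = -48.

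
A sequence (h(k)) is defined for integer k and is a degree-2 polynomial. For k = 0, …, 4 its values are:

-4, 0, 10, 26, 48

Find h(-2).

6

First differences: 4, 10, 16, 22. Second differences: 6, 6, 6.
Level-2 differences are constant, so h has degree 2.
Fitting a degree-2 polynomial gives h(k) = 3k² + k - 4.
Then h(-2) = 6.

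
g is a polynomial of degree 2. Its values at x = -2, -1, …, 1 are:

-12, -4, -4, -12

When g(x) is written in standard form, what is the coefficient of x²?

-4

First differences: 8, 0, -8. Second differences: -8, -8.
Level-2 differences are constant, so g has degree 2.
Fitting a degree-2 polynomial gives g(x) = -4x² - 4x - 4.
The coefficient of x² is -4.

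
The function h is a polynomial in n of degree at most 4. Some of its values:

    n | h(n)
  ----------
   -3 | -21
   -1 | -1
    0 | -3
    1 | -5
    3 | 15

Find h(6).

Write h(n) = an^4 + bn³ + cn² + dn + e; the 5 given values yield a linear system in the 5 coefficients.
Solving, the leading coefficient vanishes, and h(n) = n³ - 3n - 3.
Then h(6) = 195.

195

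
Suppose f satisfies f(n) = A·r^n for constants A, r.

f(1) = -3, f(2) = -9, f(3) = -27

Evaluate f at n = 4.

-81

Consecutive ratio: -9/(-3) = 3, and -27/(-9) = 3, so r = 3.
Then A·3^1 = -3 gives A = -1, and f(n) = -1·3^n.
f(4) = -1·3^4 = -81.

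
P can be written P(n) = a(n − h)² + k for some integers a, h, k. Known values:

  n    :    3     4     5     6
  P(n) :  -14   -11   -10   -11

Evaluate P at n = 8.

-19

First differences 3, 1, -1; second difference -2 = 2a, so a = -1.
Expanding, the n-coefficient is −2ah = 2h; matching it to the data gives h = 5, and then k = -10.
So P(n) = -1(n − 5)² − 10.
P(8) = -1·3² − 10 = -19.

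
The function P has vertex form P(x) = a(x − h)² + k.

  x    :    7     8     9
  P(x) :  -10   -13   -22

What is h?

7

First differences -3, -9; second difference -6 = 2a, so a = -3.
Expanding, the x-coefficient is −2ah = 6h; matching it to the data gives h = 7, and then k = -10.
So P(x) = -3(x − 7)² − 10.
Hence h = 7.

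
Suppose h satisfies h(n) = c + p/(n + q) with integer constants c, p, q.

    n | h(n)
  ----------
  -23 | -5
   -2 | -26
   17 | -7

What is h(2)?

(h(n) − c)(n + q) = p for each data point; the three points give a linear system in c and q, then p follows.
Solving: c = -6, q = 3, p = -20, so h(n) = -6 − 20/(n + 3).
Then h(2) = -6 − 20/5 = -10.

-10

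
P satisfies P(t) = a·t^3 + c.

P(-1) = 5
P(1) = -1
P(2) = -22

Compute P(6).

-646

From P(-1) = 5 and P(1) = -1: -1a + c = 5 and 1a + c = -1.
Subtracting: 2a = -6, so a = -3; then c = 5 − (-3)·(-1) = 2.
So P(t) = -3t³ + 2, and P(6) = -646.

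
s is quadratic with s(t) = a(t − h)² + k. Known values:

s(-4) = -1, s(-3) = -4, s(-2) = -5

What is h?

First differences -3, -1; second difference 2 = 2a, so a = 1.
Expanding, the t-coefficient is −2ah = -2h; matching it to the data gives h = -2, and then k = -5.
So s(t) = 1(t + 2)² − 5.
Hence h = -2.

-2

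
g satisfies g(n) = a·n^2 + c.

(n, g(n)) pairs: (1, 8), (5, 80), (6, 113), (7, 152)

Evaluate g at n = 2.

17

From g(1) = 8 and g(5) = 80: 1a + c = 8 and 25a + c = 80.
Subtracting: 24a = 72, so a = 3; then c = 8 − 3·1 = 5.
So g(n) = 3n² + 5, and g(2) = 17.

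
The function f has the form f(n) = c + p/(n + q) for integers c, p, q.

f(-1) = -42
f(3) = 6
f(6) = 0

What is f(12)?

(f(n) − c)(n + q) = p for each data point; the three points give a linear system in c and q, then p follows.
Solving: c = -6, q = 0, p = 36, so f(n) = -6 + 36/(n + 0).
Then f(12) = -6 + 36/12 = -3.

-3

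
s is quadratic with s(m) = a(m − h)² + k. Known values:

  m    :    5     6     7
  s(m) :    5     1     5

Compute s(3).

37

First differences -4, 4; second difference 8 = 2a, so a = 4.
Expanding, the m-coefficient is −2ah = -8h; matching it to the data gives h = 6, and then k = 1.
So s(m) = 4(m − 6)² + 1.
s(3) = 4·(-3)² + 1 = 37.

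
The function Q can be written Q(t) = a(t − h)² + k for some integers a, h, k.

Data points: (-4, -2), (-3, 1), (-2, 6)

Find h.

-5

First differences 3, 5; second difference 2 = 2a, so a = 1.
Expanding, the t-coefficient is −2ah = -2h; matching it to the data gives h = -5, and then k = -3.
So Q(t) = 1(t + 5)² − 3.
Hence h = -5.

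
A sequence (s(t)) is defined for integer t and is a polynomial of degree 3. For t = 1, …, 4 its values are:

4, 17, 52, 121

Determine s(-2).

-23

Write s(t) = at³ + bt² + ct + d; the 4 given values yield a linear system in the 4 coefficients.
Solving, s(t) = 2t³ - t² + 2t + 1.
Then s(-2) = -23.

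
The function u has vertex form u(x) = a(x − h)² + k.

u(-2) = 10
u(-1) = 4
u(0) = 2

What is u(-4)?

First differences -6, -2; second difference 4 = 2a, so a = 2.
Expanding, the x-coefficient is −2ah = -4h; matching it to the data gives h = 0, and then k = 2.
So u(x) = 2(x + 0)² + 2.
u(-4) = 2·(-4)² + 2 = 34.

34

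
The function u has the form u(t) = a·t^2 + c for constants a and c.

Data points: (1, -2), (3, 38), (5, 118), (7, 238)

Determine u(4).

73

From u(1) = -2 and u(3) = 38: 1a + c = -2 and 9a + c = 38.
Subtracting: 8a = 40, so a = 5; then c = -2 − 5·1 = -7.
So u(t) = 5t² − 7, and u(4) = 73.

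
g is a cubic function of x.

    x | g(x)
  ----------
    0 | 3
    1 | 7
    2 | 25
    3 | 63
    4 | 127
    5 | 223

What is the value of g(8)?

Write g(x) = ax³ + bx² + cx + d; the 6 given values yield a linear system in the 4 coefficients.
Solving, g(x) = x³ + 4x² - x + 3.
Then g(8) = 763.

763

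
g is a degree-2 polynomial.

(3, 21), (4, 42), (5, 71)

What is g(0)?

Write g(k) = ak² + bk + c; the 3 given values yield a linear system in the 3 coefficients.
Solving, g(k) = 4k² - 7k + 6.
Then g(0) = 6.

6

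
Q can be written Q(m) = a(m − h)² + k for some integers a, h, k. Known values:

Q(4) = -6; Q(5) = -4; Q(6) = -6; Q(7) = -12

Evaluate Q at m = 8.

First differences 2, -2, -6; second difference -4 = 2a, so a = -2.
Expanding, the m-coefficient is −2ah = 4h; matching it to the data gives h = 5, and then k = -4.
So Q(m) = -2(m − 5)² − 4.
Q(8) = -2·3² − 4 = -22.

-22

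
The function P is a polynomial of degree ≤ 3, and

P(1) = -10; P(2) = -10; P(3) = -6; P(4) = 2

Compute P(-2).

Write P(m) = am³ + bm² + cm + d; the 4 given values yield a linear system in the 4 coefficients.
Solving, the leading coefficient vanishes, and P(m) = 2m² - 6m - 6.
Then P(-2) = 14.

14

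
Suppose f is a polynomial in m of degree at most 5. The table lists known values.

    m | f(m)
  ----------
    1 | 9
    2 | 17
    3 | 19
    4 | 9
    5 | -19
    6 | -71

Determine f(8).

First differences: 8, 2, -10, -28, -52. Second differences: -6, -12, -18, -24. Third differences: -6, -6, -6.
Level-3 differences are constant, so f has degree 3.
Fitting a degree-3 polynomial gives f(m) = -m³ + 3m² + 6m + 1.
Then f(8) = -271.

-271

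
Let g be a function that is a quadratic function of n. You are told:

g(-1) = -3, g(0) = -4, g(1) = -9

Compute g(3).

Write g(n) = an² + bn + c; the 3 given values yield a linear system in the 3 coefficients.
Solving, g(n) = -2n² - 3n - 4.
Then g(3) = -31.

-31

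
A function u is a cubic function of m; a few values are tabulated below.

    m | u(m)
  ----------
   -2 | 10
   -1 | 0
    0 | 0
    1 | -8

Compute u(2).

-42

Write u(m) = am³ + bm² + cm + d; the 4 given values yield a linear system in the 4 coefficients.
Solving, u(m) = -3m³ - 4m² - m.
Then u(2) = -42.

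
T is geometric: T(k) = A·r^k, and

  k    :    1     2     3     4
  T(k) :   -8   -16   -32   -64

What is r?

Consecutive ratio: -16/(-8) = 2, and -32/(-16) = 2, so r = 2.
Then A·2^1 = -8 gives A = -4, and T(k) = -4·2^k.

2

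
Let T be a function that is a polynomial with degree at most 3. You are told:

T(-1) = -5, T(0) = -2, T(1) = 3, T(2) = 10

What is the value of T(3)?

19

First differences: 3, 5, 7. Second differences: 2, 2.
Level-2 differences are constant, so T has degree 2.
Extending the table by one column gives the next first difference 9, so T(3) = 10 + 9 = 19.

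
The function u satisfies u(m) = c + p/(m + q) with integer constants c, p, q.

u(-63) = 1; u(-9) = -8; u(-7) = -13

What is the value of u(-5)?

-28

(u(m) − c)(m + q) = p for each data point; the three points give a linear system in c and q, then p follows.
Solving: c = 2, q = 3, p = 60, so u(m) = 2 + 60/(m + 3).
Then u(-5) = 2 + 60/(-2) = -28.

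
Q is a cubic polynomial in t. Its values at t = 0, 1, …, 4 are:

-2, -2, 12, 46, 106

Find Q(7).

502

First differences: 0, 14, 34, 60. Second differences: 14, 20, 26. Third differences: 6, 6.
Level-3 differences are constant, so Q has degree 3.
Fitting a degree-3 polynomial gives Q(t) = t³ + 4t² - 5t - 2.
Then Q(7) = 502.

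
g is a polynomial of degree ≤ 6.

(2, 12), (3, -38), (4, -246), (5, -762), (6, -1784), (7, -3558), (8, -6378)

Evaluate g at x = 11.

-24774

Write g(x) = ax^6 + bx^5 + cx^4 + dx³ + ex² + px + q; the 7 given values yield a linear system in the 7 coefficients.
Solving, the top 2 coefficients vanish, and g(x) = -2x^4 + 3x³ + 4x² + 3x - 2.
Then g(11) = -24774.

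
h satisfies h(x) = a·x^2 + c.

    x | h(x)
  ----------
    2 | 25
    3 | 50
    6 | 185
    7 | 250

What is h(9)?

410

From h(2) = 25 and h(3) = 50: 4a + c = 25 and 9a + c = 50.
Subtracting: 5a = 25, so a = 5; then c = 25 − 5·4 = 5.
So h(x) = 5x² + 5, and h(9) = 410.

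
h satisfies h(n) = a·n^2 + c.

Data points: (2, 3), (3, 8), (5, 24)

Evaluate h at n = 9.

From h(2) = 3 and h(3) = 8: 4a + c = 3 and 9a + c = 8.
Subtracting: 5a = 5, so a = 1; then c = 3 − 1·4 = -1.
So h(n) = 1n² − 1, and h(9) = 80.

80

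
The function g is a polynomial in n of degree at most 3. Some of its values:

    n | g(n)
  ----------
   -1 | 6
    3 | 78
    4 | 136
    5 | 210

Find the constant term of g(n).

0

Write g(n) = an³ + bn² + cn + d; the 4 given values yield a linear system in the 4 coefficients.
Solving, the leading coefficient vanishes, and g(n) = 8n² + 2n.
The constant term is g(0) = 0.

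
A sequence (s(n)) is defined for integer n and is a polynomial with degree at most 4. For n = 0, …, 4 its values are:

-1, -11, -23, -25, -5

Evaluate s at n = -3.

-103

First differences: -10, -12, -2, 20. Second differences: -2, 10, 22. Third differences: 12, 12.
Level-3 differences are constant, so s has degree 3.
Fitting a degree-3 polynomial gives s(n) = 2n³ - 7n² - 5n - 1.
Then s(-3) = -103.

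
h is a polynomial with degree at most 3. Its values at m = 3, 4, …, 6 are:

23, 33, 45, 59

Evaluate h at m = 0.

First differences: 10, 12, 14. Second differences: 2, 2.
Level-2 differences are constant, so h has degree 2.
Fitting a degree-2 polynomial gives h(m) = m² + 3m + 5.
Then h(0) = 5.

5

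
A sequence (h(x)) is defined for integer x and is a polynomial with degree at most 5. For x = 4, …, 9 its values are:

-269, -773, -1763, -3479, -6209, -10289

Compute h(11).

-24083

First differences: -504, -990, -1716, -2730, -4080. Second differences: -486, -726, -1014, -1350. Third differences: -240, -288, -336. Fourth differences: -48, -48.
Level-4 differences are constant, so h has degree 4.
Fitting a degree-4 polynomial gives h(x) = -2x^4 + 4x³ - x² - x + 7.
Then h(11) = -24083.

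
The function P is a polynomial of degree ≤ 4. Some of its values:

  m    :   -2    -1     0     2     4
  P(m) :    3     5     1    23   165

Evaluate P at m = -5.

-159

Write P(m) = am^4 + bm³ + cm² + dm + e; the 5 given values yield a linear system in the 5 coefficients.
Solving, the leading coefficient vanishes, and P(m) = 2m³ + 3m² - 3m + 1.
Then P(-5) = -159.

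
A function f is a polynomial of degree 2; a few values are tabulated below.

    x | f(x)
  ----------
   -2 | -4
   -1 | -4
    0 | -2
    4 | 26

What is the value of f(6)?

52

Write f(x) = ax² + bx + c; the 4 given values yield a linear system in the 3 coefficients.
Solving, f(x) = x² + 3x - 2.
Then f(6) = 52.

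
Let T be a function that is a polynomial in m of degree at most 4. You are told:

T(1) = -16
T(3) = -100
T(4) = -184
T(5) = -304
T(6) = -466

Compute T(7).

Write T(m) = am^4 + bm³ + cm² + dm + e; the 5 given values yield a linear system in the 5 coefficients.
Solving, the leading coefficient vanishes, and T(m) = -m³ - 6m² - 5m - 4.
Then T(7) = -676.

-676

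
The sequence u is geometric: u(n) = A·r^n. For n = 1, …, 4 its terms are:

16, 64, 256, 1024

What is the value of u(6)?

16384

Consecutive ratio: 64/16 = 4, and 256/64 = 4, so r = 4.
Then A·4^1 = 16 gives A = 4, and u(n) = 4·4^n.
u(6) = 4·4^6 = 16384.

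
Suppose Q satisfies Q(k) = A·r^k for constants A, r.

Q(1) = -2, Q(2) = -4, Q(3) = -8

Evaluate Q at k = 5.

-32

Consecutive ratio: -4/(-2) = 2, and -8/(-4) = 2, so r = 2.
Then A·2^1 = -2 gives A = -1, and Q(k) = -1·2^k.
Q(5) = -1·2^5 = -32.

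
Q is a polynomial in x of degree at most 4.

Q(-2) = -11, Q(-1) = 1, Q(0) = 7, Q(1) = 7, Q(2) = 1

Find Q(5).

-53

Write Q(x) = ax^4 + bx³ + cx² + dx + e; the 5 given values yield a linear system in the 5 coefficients.
Solving, the top 2 coefficients vanish, and Q(x) = -3x² + 3x + 7.
Then Q(5) = -53.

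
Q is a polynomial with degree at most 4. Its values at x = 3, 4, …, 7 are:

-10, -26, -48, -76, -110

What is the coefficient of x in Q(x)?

5

First differences: -16, -22, -28, -34. Second differences: -6, -6, -6.
Level-2 differences are constant, so Q has degree 2.
Fitting a degree-2 polynomial gives Q(x) = -3x² + 5x + 2.
The coefficient of x is 5.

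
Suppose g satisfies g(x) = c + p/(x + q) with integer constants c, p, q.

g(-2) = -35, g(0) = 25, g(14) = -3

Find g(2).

5

(g(x) − c)(x + q) = p for each data point; the three points give a linear system in c and q, then p follows.
Solving: c = -5, q = 1, p = 30, so g(x) = -5 + 30/(x + 1).
Then g(2) = -5 + 30/3 = 5.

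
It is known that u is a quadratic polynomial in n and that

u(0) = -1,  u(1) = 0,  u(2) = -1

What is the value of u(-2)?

-9

Write u(n) = an² + bn + c; the 3 given values yield a linear system in the 3 coefficients.
Solving, u(n) = -n² + 2n - 1.
Then u(-2) = -9.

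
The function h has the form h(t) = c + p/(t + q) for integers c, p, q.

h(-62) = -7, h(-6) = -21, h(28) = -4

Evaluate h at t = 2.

9

(h(t) − c)(t + q) = p for each data point; the three points give a linear system in c and q, then p follows.
Solving: c = -6, q = 2, p = 60, so h(t) = -6 + 60/(t + 2).
Then h(2) = -6 + 60/4 = 9.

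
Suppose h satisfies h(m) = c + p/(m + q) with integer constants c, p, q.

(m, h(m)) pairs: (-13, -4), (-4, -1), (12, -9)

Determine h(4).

-21

(h(m) − c)(m + q) = p for each data point; the three points give a linear system in c and q, then p follows.
Solving: c = -6, q = -2, p = -30, so h(m) = -6 − 30/(m − 2).
Then h(4) = -6 − 30/2 = -21.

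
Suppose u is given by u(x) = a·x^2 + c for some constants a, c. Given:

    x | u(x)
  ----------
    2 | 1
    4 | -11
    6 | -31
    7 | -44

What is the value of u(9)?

From u(2) = 1 and u(4) = -11: 4a + c = 1 and 16a + c = -11.
Subtracting: 12a = -12, so a = -1; then c = 1 − (-1)·4 = 5.
So u(x) = -1x² + 5, and u(9) = -76.

-76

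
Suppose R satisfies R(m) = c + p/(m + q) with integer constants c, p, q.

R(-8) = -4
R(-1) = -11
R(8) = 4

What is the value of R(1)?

(R(m) − c)(m + q) = p for each data point; the three points give a linear system in c and q, then p follows.
Solving: c = -1, q = -2, p = 30, so R(m) = -1 + 30/(m − 2).
Then R(1) = -1 + 30/(-1) = -31.

-31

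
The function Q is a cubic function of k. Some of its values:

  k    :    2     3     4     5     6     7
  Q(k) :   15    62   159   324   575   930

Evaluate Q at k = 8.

First differences: 47, 97, 165, 251, 355. Second differences: 50, 68, 86, 104. Third differences: 18, 18, 18.
Level-3 differences are constant, so Q has degree 3.
Extending the table by one column gives the next first difference 477, so Q(8) = 930 + 477 = 1407.

1407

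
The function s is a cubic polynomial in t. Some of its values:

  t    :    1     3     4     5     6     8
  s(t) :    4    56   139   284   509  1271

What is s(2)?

17

Write s(t) = at³ + bt² + ct + d; the 6 given values yield a linear system in the 4 coefficients.
Solving, s(t) = 3t³ - 5t² + 7t - 1.
Then s(2) = 17.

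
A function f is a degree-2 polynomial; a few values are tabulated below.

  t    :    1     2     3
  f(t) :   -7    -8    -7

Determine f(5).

1

Write f(t) = at² + bt + c; the 3 given values yield a linear system in the 3 coefficients.
Solving, f(t) = t² - 4t - 4.
Then f(5) = 1.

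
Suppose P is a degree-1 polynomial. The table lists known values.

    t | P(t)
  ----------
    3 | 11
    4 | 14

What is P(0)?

Write P(t) = at + b; the 2 given values yield a linear system in the 2 coefficients.
Solving, P(t) = 3t + 2.
Then P(0) = 2.

2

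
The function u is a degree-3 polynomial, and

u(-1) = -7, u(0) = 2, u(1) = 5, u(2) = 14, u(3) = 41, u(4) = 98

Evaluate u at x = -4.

First differences: 9, 3, 9, 27, 57. Second differences: -6, 6, 18, 30. Third differences: 12, 12, 12.
Level-3 differences are constant, so u has degree 3.
Fitting a degree-3 polynomial gives u(x) = 2x³ - 3x² + 4x + 2.
Then u(-4) = -190.

-190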